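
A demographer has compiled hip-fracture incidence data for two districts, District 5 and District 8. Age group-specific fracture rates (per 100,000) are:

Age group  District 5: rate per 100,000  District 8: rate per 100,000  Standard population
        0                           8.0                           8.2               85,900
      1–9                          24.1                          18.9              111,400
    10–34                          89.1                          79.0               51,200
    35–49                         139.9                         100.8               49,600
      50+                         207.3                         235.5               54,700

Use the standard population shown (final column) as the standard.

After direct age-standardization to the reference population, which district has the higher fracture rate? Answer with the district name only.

Standard total = 352,800; weights = 0.2435, 0.3158, 0.1451, 0.1406, 0.1550.
District 5: 0.2435×8.0 + 0.3158×24.1 + 0.1451×89.1 + 0.1406×139.9 + 0.1550×207.3 = 74.2976 per 100,000.
District 8: 0.2435×8.2 + 0.3158×18.9 + 0.1451×79.0 + 0.1406×100.8 + 0.1550×235.5 = 70.1139 per 100,000.

District 5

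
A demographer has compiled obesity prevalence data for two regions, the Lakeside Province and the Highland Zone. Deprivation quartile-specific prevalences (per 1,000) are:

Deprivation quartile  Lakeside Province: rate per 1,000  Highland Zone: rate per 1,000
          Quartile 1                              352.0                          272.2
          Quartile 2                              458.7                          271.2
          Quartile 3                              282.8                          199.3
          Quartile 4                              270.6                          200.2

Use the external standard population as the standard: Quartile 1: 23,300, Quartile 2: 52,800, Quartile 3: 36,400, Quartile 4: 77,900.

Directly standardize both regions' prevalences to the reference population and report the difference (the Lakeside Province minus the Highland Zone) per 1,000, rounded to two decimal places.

Standard total = 190,400; weights = 0.1224, 0.2773, 0.1912, 0.4091.
The Lakeside Province: 0.1224×352.0 + 0.2773×458.7 + 0.1912×282.8 + 0.4091×270.6 = 335.0558 per 1,000.
The Highland Zone: 0.1224×272.2 + 0.2773×271.2 + 0.1912×199.3 + 0.4091×200.2 = 228.5279 per 1,000.
Difference = 335.0558 − 228.5279 = 106.5278.

106.53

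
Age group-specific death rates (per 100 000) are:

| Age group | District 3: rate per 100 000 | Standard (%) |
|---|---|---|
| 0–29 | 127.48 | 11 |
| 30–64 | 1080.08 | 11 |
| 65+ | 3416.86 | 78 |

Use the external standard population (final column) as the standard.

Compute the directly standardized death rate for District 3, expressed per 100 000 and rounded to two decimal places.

2797.98

Standard weights: 0.11, 0.11, 0.78.
Standardized rate: 0.1100×127.48 + 0.1100×1080.08 + 0.7800×3416.86 = 2797.9824 per 100 000.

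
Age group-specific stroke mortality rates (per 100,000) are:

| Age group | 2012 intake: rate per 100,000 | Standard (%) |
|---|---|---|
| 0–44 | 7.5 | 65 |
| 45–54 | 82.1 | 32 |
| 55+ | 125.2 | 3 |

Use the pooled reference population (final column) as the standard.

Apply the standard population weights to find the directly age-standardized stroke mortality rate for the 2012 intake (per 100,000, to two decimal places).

34.90

Standard weights: 0.65, 0.32, 0.03.
Standardized rate: 0.6500×7.5 + 0.3200×82.1 + 0.0300×125.2 = 34.9030 per 100,000.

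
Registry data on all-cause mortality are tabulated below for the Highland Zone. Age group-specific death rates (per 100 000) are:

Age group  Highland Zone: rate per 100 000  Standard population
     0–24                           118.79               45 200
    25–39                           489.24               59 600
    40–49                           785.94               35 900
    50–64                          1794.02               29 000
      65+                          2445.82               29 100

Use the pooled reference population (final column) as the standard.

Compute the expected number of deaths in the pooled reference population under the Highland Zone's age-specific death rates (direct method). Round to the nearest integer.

1859

Expected deaths = Σ (standard pop × age-specific rate ÷ 100 000)
= 45 200×118.79/100 000 + 59 600×489.24/100 000 + 35 900×785.94/100 000 + 29 000×1794.02/100 000 + 29 100×2445.82/100 000
= 53.69 + 291.59 + 282.15 + 520.27 + 711.73 = 1859.43.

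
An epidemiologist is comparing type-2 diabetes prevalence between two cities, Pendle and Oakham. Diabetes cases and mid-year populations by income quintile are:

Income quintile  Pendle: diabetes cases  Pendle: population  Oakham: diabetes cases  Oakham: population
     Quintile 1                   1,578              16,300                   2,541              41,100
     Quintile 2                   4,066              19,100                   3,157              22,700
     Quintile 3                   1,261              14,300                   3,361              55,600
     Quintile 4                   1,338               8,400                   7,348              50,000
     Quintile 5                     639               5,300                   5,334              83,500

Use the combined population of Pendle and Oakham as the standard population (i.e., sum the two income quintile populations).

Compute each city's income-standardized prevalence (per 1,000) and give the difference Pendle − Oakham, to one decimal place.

Income-specific rates per 1,000 for Pendle: 96.810, 212.880, 88.182, 159.286, 120.566.
For Oakham: 61.825, 139.075, 60.450, 146.960, 63.880.
Combined standard total = 316,300; weights = 0.1815, 0.1322, 0.2210, 0.1846, 0.2807.
Pendle: 0.1815×96.810 + 0.1322×212.880 + 0.2210×88.182 + 0.1846×159.286 + 0.2807×120.566 = 128.4468 per 1,000.
Oakham: 0.1815×61.825 + 0.1322×139.075 + 0.2210×60.450 + 0.1846×146.960 + 0.2807×63.880 = 88.0257 per 1,000.
Difference = 128.4468 − 88.0257 = 40.4210.

40.4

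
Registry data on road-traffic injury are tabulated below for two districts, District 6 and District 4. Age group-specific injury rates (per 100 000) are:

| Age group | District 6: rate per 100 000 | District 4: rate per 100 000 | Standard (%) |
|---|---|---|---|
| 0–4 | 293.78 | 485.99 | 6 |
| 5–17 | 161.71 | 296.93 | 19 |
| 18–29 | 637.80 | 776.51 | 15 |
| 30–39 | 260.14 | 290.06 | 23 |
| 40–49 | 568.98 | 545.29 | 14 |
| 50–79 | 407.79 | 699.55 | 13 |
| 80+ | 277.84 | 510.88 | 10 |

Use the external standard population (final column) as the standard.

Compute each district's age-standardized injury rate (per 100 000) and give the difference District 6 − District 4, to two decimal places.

Standard weights: 0.06, 0.19, 0.15, 0.23, 0.14, 0.13, 0.10.
District 6: 0.0600×293.78 + 0.1900×161.71 + 0.1500×637.80 + 0.2300×260.14 + 0.1400×568.98 + 0.1300×407.79 + 0.1000×277.84 = 364.3078 per 100 000.
District 4: 0.0600×485.99 + 0.1900×296.93 + 0.1500×776.51 + 0.2300×290.06 + 0.1400×545.29 + 0.1300×699.55 + 0.1000×510.88 = 487.1365 per 100 000.
Difference = 364.3078 − 487.1365 = -122.8287.

-122.83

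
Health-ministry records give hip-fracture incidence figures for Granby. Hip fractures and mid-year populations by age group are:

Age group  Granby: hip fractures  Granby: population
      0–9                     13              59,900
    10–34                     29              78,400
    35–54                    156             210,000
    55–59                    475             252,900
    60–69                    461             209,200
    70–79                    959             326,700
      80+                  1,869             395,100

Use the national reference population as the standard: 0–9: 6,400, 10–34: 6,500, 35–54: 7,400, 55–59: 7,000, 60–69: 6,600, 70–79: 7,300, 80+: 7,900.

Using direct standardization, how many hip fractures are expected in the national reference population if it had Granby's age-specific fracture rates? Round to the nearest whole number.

Age-specific rates per 100,000 for Granby: 21.70, 36.99, 74.29, 187.82, 220.36, 293.54, 473.04.
Expected hip fractures = Σ (standard pop × age-specific rate ÷ 100,000)
= 6,400×21.70/100,000 + 6,500×36.99/100,000 + 7,400×74.29/100,000 + 7,000×187.82/100,000 + 6,600×220.36/100,000 + 7,300×293.54/100,000 + 7,900×473.04/100,000
= 1.39 + 2.40 + 5.50 + 13.15 + 14.54 + 21.43 + 37.37 = 95.78.

96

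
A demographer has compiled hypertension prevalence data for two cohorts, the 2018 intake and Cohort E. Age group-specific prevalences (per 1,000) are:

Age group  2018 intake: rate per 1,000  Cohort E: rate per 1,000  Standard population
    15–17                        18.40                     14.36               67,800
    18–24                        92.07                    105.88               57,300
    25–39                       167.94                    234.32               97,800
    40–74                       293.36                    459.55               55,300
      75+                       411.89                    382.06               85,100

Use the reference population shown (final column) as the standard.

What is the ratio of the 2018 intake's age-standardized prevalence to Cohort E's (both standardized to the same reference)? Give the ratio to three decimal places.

Standard total = 363,300; weights = 0.1866, 0.1577, 0.2692, 0.1522, 0.2342.
The 2018 intake: 0.1866×18.40 + 0.1577×92.07 + 0.2692×167.94 + 0.1522×293.36 + 0.2342×411.89 = 204.3003 per 1,000.
Cohort E: 0.1866×14.36 + 0.1577×105.88 + 0.2692×234.32 + 0.1522×459.55 + 0.2342×382.06 = 241.9032 per 1,000.
Ratio = 204.3003 ÷ 241.9032 = 0.84455.

0.845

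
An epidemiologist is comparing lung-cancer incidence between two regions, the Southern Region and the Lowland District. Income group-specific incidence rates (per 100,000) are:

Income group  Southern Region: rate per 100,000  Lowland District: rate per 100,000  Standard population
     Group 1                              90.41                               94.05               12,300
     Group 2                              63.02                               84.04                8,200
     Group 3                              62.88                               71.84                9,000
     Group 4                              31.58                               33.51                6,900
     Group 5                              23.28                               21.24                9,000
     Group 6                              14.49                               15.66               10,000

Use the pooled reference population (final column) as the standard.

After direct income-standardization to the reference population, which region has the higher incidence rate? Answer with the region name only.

Lowland District

Standard total = 55,400; weights = 0.2220, 0.1480, 0.1625, 0.1245, 0.1625, 0.1805.
The Southern Region: 0.2220×90.41 + 0.1480×63.02 + 0.1625×62.88 + 0.1245×31.58 + 0.1625×23.28 + 0.1805×14.49 = 49.9467 per 100,000.
The Lowland District: 0.2220×94.05 + 0.1480×84.04 + 0.1625×71.84 + 0.1245×33.51 + 0.1625×21.24 + 0.1805×15.66 = 55.4419 per 100,000.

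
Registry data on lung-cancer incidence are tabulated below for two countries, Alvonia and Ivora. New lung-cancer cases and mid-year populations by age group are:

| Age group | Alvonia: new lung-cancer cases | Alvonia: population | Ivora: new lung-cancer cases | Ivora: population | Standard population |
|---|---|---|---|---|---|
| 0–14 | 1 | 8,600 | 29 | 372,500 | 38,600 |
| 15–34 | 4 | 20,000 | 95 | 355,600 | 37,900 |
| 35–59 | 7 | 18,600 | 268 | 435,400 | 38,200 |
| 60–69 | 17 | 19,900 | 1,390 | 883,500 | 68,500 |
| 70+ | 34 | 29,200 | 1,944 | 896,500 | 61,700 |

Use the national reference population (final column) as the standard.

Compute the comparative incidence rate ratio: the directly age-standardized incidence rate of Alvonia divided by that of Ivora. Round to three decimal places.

Age-specific rates per 100,000 for Alvonia: 11.63, 20.00, 37.63, 85.43, 116.44.
For Ivora: 7.79, 26.72, 61.55, 157.33, 216.84.
Standard total = 244,900; weights = 0.1576, 0.1548, 0.1560, 0.2797, 0.2519.
Alvonia: 0.1576×11.63 + 0.1548×20.00 + 0.1560×37.63 + 0.2797×85.43 + 0.2519×116.44 = 64.0281 per 100,000.
Ivora: 0.1576×7.79 + 0.1548×26.72 + 0.1560×61.55 + 0.2797×157.33 + 0.2519×216.84 = 113.5998 per 100,000.
Ratio = 64.0281 ÷ 113.5998 = 0.56363.

0.564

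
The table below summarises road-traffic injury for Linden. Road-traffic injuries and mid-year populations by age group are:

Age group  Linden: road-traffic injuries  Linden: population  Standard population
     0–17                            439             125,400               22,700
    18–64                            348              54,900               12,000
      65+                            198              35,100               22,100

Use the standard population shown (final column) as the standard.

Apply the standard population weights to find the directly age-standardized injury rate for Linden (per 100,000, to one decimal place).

493.3

Age-specific rates per 100,000 for Linden: 350.08, 633.88, 564.10.
Standard total = 56,800; weights = 0.3996, 0.2113, 0.3891.
Standardized rate: 0.3996×350.08 + 0.2113×633.88 + 0.3891×564.10 = 493.3105 per 100,000.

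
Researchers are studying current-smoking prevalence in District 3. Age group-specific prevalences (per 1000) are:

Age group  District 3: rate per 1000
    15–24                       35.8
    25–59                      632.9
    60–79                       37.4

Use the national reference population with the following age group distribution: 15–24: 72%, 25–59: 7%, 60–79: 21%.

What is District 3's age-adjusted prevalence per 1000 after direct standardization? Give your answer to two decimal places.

Standard weights: 0.72, 0.07, 0.21.
Standardized rate: 0.7200×35.8 + 0.0700×632.9 + 0.2100×37.4 = 77.9330 per 1000.

77.93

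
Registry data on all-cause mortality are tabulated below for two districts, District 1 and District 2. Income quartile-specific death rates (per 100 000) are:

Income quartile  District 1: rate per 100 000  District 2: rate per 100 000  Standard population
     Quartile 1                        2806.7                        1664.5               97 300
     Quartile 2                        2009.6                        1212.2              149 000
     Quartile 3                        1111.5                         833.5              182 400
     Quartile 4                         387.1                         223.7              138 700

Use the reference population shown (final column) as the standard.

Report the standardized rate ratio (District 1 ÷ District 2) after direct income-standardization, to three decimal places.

1.577

Standard total = 567 400; weights = 0.1715, 0.2626, 0.3215, 0.2444.
District 1: 0.1715×2806.7 + 0.2626×2009.6 + 0.3215×1111.5 + 0.2444×387.1 = 1460.9635 per 100 000.
District 2: 0.1715×1664.5 + 0.2626×1212.2 + 0.3215×833.5 + 0.2444×223.7 = 926.3857 per 100 000.
Ratio = 1460.9635 ÷ 926.3857 = 1.57706.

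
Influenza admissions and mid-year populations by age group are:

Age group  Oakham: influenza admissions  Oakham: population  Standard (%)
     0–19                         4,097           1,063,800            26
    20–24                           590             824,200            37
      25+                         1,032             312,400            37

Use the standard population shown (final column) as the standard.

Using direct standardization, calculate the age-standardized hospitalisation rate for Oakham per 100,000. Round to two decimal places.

248.85

Age-specific rates per 100,000 for Oakham: 385.13, 71.58, 330.35.
Standard weights: 0.26, 0.37, 0.37.
Standardized rate: 0.2600×385.13 + 0.3700×71.58 + 0.3700×330.35 = 248.8477 per 100,000.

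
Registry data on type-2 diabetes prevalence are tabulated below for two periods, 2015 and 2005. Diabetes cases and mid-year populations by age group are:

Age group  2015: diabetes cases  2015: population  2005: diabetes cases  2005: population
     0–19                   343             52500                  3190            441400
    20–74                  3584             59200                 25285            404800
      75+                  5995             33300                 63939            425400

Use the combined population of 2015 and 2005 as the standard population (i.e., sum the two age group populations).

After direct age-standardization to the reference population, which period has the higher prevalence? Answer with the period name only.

Age-specific rates per 1000 for 2015: 6.533, 60.541, 180.030.
For 2005: 7.227, 62.463, 150.303.
Combined standard total = 1416600; weights = 0.3487, 0.3275, 0.3238.
2015: 0.3487×6.533 + 0.3275×60.541 + 0.3238×180.030 = 80.4019 per 1000.
2005: 0.3487×7.227 + 0.3275×62.463 + 0.3238×150.303 = 71.6478 per 1000.
The crude rates (68.43 vs 72.68) would put 2005 higher, but that reflects its age composition; once standardized to a common age structure, 2015 has the higher underlying rate.

2015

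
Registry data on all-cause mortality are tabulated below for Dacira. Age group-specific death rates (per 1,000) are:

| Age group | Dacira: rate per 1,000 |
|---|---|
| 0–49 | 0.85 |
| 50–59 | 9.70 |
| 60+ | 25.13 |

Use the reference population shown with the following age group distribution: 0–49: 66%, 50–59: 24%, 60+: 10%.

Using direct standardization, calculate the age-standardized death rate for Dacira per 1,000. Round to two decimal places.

Standard weights: 0.66, 0.24, 0.10.
Standardized rate: 0.6600×0.85 + 0.2400×9.70 + 0.1000×25.13 = 5.4020 per 1,000.

5.40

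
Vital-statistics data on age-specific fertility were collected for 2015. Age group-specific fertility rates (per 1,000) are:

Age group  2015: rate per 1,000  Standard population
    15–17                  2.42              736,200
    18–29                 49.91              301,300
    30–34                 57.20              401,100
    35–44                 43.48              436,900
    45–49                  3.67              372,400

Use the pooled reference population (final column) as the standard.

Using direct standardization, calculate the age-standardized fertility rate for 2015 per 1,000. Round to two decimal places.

26.75

Standard total = 2,247,900; weights = 0.3275, 0.1340, 0.1784, 0.1944, 0.1657.
Standardized rate: 0.3275×2.42 + 0.1340×49.91 + 0.1784×57.20 + 0.1944×43.48 + 0.1657×3.67 = 26.7474 per 1,000.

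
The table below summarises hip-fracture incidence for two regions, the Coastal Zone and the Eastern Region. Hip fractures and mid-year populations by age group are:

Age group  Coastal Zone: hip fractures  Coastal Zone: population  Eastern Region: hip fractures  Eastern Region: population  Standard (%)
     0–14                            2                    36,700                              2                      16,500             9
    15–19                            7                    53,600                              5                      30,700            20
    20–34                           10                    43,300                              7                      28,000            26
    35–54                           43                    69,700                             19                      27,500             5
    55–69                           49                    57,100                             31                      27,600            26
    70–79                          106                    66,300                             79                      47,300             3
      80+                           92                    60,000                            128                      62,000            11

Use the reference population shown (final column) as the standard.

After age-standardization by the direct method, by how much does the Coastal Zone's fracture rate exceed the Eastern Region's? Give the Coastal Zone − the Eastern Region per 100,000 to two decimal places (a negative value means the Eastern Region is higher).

-15.06

Age-specific rates per 100,000 for the Coastal Zone: 5.45, 13.06, 23.09, 61.69, 85.81, 159.88, 153.33.
For the Eastern Region: 12.12, 16.29, 25.00, 69.09, 112.32, 167.02, 206.45.
Standard weights: 0.09, 0.20, 0.26, 0.05, 0.26, 0.03, 0.11.
The Coastal Zone: 0.0900×5.45 + 0.2000×13.06 + 0.2600×23.09 + 0.0500×61.69 + 0.2600×85.81 + 0.0300×159.88 + 0.1100×153.33 = 56.1665 per 100,000.
The Eastern Region: 0.0900×12.12 + 0.2000×16.29 + 0.2600×25.00 + 0.0500×69.09 + 0.2600×112.32 + 0.0300×167.02 + 0.1100×206.45 = 71.2259 per 100,000.
Difference = 56.1665 − 71.2259 = -15.0595.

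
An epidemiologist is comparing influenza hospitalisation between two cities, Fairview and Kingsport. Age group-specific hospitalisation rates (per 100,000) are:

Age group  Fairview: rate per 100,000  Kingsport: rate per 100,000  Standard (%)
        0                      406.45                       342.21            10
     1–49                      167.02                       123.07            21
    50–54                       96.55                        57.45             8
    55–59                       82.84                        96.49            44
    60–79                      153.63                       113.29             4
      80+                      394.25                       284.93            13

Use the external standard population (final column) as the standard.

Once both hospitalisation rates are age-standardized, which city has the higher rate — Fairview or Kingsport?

Fairview

Standard weights: 0.10, 0.21, 0.08, 0.44, 0.04, 0.13.
Fairview: 0.1000×406.45 + 0.2100×167.02 + 0.0800×96.55 + 0.4400×82.84 + 0.0400×153.63 + 0.1300×394.25 = 177.2905 per 100,000.
Kingsport: 0.1000×342.21 + 0.2100×123.07 + 0.0800×57.45 + 0.4400×96.49 + 0.0400×113.29 + 0.1300×284.93 = 148.6898 per 100,000.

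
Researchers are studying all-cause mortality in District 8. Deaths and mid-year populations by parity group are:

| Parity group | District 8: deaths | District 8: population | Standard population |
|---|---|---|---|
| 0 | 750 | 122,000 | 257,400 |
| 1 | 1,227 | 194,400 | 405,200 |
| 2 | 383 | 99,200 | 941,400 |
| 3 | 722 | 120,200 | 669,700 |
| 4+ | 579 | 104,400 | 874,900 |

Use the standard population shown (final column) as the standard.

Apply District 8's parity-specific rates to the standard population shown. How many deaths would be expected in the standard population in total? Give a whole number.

16649

Parity-specific rates per 1,000 for District 8: 6.148, 6.312, 3.861, 6.007, 5.546.
Expected deaths = Σ (standard pop × parity-specific rate ÷ 1,000)
= 257,400×6.148/1,000 + 405,200×6.312/1,000 + 941,400×3.861/1,000 + 669,700×6.007/1,000 + 874,900×5.546/1,000
= 1582.38 + 2557.51 + 3634.64 + 4022.66 + 4852.18 = 16649.36.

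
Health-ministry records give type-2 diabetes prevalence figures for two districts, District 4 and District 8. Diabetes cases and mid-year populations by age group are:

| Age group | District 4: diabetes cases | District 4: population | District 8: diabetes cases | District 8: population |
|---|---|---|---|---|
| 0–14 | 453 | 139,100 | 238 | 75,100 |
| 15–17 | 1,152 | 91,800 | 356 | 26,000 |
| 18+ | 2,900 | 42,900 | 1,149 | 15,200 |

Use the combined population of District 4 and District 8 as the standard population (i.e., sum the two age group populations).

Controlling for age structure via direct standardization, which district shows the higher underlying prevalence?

District 8

Age-specific rates per 1,000 for District 4: 3.257, 12.549, 67.599.
For District 8: 3.169, 13.692, 75.592.
Combined standard total = 390,100; weights = 0.5491, 0.3020, 0.1489.
District 4: 0.5491×3.257 + 0.3020×12.549 + 0.1489×67.599 = 15.6456 per 1,000.
District 8: 0.5491×3.169 + 0.3020×13.692 + 0.1489×75.592 = 17.1332 per 1,000.
The crude rates (16.45 vs 14.99) would put District 4 higher, but that reflects its age composition; once standardized to a common age structure, District 8 has the higher underlying rate.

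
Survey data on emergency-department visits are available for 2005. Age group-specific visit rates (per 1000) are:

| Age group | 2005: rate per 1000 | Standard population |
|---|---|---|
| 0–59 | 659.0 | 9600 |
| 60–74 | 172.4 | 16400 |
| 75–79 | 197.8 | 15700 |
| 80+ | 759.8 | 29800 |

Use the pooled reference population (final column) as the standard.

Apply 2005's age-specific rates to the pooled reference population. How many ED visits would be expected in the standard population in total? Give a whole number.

34901

Expected ED visits = Σ (standard pop × age-specific rate ÷ 1000)
= 9600×659.0/1000 + 16400×172.4/1000 + 15700×197.8/1000 + 29800×759.8/1000
= 6326.40 + 2827.36 + 3105.46 + 22642.04 = 34901.26.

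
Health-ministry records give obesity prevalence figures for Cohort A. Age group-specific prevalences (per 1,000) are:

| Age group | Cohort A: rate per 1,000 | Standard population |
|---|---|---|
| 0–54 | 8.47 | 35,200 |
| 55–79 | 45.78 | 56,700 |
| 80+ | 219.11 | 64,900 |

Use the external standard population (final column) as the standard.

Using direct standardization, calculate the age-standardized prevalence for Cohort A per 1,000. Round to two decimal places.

109.15

Standard total = 156,800; weights = 0.2245, 0.3616, 0.4139.
Standardized rate: 0.2245×8.47 + 0.3616×45.78 + 0.4139×219.11 = 109.1461 per 1,000.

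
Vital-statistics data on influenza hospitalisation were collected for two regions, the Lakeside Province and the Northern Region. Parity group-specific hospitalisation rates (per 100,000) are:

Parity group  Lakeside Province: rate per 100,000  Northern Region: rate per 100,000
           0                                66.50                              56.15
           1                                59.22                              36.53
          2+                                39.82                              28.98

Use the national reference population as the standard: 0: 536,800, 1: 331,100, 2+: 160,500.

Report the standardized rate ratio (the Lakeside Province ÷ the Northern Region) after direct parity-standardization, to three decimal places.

Standard total = 1,028,400; weights = 0.5220, 0.3220, 0.1561.
The Lakeside Province: 0.5220×66.50 + 0.3220×59.22 + 0.1561×39.82 = 59.9923 per 100,000.
The Northern Region: 0.5220×56.15 + 0.3220×36.53 + 0.1561×28.98 = 45.5929 per 100,000.
Ratio = 59.9923 ÷ 45.5929 = 1.31583.

1.316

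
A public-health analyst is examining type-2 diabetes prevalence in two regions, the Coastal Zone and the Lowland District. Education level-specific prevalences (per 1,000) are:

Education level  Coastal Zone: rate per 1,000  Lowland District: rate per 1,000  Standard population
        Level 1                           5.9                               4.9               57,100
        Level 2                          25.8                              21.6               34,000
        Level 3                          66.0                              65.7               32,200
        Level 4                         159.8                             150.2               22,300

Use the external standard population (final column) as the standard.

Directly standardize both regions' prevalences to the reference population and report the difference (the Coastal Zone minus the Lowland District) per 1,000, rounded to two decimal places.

Standard total = 145,600; weights = 0.3922, 0.2335, 0.2212, 0.1532.
The Coastal Zone: 0.3922×5.9 + 0.2335×25.8 + 0.2212×66.0 + 0.1532×159.8 = 47.4095 per 1,000.
The Lowland District: 0.3922×4.9 + 0.2335×21.6 + 0.2212×65.7 + 0.1532×150.2 = 44.4999 per 1,000.
Difference = 47.4095 − 44.4999 = 2.9096.

2.91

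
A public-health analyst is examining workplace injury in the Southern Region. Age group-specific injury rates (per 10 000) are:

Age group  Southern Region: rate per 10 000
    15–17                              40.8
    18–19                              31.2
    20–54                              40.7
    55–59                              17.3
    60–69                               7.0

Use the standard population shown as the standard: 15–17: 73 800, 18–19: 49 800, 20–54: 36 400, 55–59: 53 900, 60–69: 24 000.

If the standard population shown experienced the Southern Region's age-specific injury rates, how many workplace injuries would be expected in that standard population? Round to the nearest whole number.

715

Expected workplace injuries = Σ (standard pop × age-specific rate ÷ 10 000)
= 73 800×40.8/10 000 + 49 800×31.2/10 000 + 36 400×40.7/10 000 + 53 900×17.3/10 000 + 24 000×7.0/10 000
= 301.10 + 155.38 + 148.15 + 93.25 + 16.80 = 714.67.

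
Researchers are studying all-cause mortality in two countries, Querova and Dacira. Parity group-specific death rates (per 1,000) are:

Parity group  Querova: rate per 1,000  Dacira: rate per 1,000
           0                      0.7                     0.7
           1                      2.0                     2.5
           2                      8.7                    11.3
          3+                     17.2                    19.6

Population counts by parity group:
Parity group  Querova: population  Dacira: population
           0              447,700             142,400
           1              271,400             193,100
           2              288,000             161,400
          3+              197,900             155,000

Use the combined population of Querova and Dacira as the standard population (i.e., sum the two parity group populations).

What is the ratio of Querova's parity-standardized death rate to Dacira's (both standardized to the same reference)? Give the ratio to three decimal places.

0.834

Combined standard total = 1,856,900; weights = 0.3178, 0.2501, 0.2420, 0.1900.
Querova: 0.3178×0.7 + 0.2501×2.0 + 0.2420×8.7 + 0.1900×17.2 = 6.0971 per 1,000.
Dacira: 0.3178×0.7 + 0.2501×2.5 + 0.2420×11.3 + 0.1900×19.6 = 7.3075 per 1,000.
Ratio = 6.0971 ÷ 7.3075 = 0.83436.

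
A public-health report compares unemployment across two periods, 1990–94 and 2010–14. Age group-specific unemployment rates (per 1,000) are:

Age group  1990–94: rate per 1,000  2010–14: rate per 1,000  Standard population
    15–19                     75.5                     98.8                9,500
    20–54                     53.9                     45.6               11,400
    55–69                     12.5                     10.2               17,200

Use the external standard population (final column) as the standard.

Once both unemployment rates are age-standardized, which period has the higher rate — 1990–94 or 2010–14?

Standard total = 38,100; weights = 0.2493, 0.2992, 0.4514.
1990–94: 0.2493×75.5 + 0.2992×53.9 + 0.4514×12.5 = 40.5961 per 1,000.
2010–14: 0.2493×98.8 + 0.2992×45.6 + 0.4514×10.2 = 42.8840 per 1,000.

2010–14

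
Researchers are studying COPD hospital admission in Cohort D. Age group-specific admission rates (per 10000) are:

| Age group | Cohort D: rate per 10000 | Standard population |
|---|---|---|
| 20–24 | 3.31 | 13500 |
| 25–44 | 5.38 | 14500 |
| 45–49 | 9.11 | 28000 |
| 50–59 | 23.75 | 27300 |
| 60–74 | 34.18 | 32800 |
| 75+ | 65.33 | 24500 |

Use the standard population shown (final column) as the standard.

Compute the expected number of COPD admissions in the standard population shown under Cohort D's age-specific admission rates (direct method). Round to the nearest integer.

Expected COPD admissions = Σ (standard pop × age-specific rate ÷ 10000)
= 13500×3.31/10000 + 14500×5.38/10000 + 28000×9.11/10000 + 27300×23.75/10000 + 32800×34.18/10000 + 24500×65.33/10000
= 4.47 + 7.80 + 25.51 + 64.84 + 112.11 + 160.06 = 374.78.

375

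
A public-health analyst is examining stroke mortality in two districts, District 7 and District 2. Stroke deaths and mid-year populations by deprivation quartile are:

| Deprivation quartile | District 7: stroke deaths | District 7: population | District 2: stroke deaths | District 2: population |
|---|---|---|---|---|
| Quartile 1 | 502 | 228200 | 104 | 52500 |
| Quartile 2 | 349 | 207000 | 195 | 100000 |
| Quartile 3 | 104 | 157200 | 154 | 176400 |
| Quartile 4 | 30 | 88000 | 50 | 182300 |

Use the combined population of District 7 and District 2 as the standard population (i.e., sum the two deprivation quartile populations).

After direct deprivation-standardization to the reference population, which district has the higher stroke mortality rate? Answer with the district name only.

District 2

Deprivation-specific rates per 100000 for District 7: 219.98, 168.60, 66.16, 34.09.
For District 2: 198.10, 195.00, 87.30, 27.43.
Combined standard total = 1191600; weights = 0.2356, 0.2576, 0.2800, 0.2268.
District 7: 0.2356×219.98 + 0.2576×168.60 + 0.2800×66.16 + 0.2268×34.09 = 121.5122 per 100000.
District 2: 0.2356×198.10 + 0.2576×195.00 + 0.2800×87.30 + 0.2268×27.43 = 127.5661 per 100000.
The crude rates (144.77 vs 98.40) would put District 7 higher, but that reflects its deprivation composition; once standardized to a common deprivation structure, District 2 has the higher underlying rate.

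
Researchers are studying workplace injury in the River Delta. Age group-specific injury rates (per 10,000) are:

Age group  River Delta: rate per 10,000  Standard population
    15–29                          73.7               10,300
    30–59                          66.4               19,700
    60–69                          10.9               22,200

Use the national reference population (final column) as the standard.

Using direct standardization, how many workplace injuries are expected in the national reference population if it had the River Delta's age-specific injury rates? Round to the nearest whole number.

231

Expected workplace injuries = Σ (standard pop × age-specific rate ÷ 10,000)
= 10,300×73.7/10,000 + 19,700×66.4/10,000 + 22,200×10.9/10,000
= 75.91 + 130.81 + 24.20 = 230.92.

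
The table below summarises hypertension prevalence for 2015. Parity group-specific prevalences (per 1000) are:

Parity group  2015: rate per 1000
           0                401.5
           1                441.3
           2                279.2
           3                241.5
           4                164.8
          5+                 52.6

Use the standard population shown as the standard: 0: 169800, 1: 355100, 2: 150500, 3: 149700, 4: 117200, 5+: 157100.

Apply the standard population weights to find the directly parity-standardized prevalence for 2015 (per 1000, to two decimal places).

300.74

Standard total = 1099400; weights = 0.1544, 0.3230, 0.1369, 0.1362, 0.1066, 0.1429.
Standardized rate: 0.1544×401.5 + 0.3230×441.3 + 0.1369×279.2 + 0.1362×241.5 + 0.1066×164.8 + 0.1429×52.6 = 300.7372 per 1000.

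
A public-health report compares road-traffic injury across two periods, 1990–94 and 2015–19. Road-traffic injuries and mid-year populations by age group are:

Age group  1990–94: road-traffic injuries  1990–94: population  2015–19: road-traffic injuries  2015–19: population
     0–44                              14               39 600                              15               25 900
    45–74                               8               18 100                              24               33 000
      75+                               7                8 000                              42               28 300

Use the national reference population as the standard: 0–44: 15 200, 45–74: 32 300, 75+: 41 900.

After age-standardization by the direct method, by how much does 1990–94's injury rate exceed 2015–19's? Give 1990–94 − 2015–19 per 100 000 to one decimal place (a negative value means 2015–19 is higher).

Age-specific rates per 100 000 for 1990–94: 35.35, 44.20, 87.50.
For 2015–19: 57.92, 72.73, 148.41.
Standard total = 89 400; weights = 0.1700, 0.3613, 0.4687.
1990–94: 0.1700×35.35 + 0.3613×44.20 + 0.4687×87.50 = 62.9894 per 100 000.
2015–19: 0.1700×57.92 + 0.3613×72.73 + 0.4687×148.41 = 105.6798 per 100 000.
Difference = 62.9894 − 105.6798 = -42.6905.

-42.7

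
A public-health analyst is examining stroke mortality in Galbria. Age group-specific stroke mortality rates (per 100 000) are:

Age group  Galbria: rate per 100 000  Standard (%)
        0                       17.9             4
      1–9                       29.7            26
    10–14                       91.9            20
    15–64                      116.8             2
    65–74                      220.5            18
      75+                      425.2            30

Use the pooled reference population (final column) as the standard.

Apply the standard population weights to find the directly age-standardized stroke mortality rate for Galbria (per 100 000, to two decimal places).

196.40

Standard weights: 0.04, 0.26, 0.20, 0.02, 0.18, 0.30.
Standardized rate: 0.0400×17.9 + 0.2600×29.7 + 0.2000×91.9 + 0.0200×116.8 + 0.1800×220.5 + 0.3000×425.2 = 196.4040 per 100 000.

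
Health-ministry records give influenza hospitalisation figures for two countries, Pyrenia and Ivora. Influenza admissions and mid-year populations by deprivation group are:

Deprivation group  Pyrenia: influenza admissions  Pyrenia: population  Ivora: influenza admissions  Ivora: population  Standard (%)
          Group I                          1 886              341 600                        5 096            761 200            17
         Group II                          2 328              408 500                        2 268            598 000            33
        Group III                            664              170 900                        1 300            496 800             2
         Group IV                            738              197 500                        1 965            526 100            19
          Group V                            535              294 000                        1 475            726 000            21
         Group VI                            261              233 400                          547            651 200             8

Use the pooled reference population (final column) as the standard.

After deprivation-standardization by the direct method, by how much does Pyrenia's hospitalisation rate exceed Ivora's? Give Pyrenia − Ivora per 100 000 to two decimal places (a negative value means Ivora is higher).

43.30

Deprivation-specific rates per 100 000 for Pyrenia: 552.11, 569.89, 388.53, 373.67, 181.97, 111.83.
For Ivora: 669.47, 379.26, 261.67, 373.50, 203.17, 84.00.
Standard weights: 0.17, 0.33, 0.02, 0.19, 0.21, 0.08.
Pyrenia: 0.1700×552.11 + 0.3300×569.89 + 0.0200×388.53 + 0.1900×373.67 + 0.2100×181.97 + 0.0800×111.83 = 407.8504 per 100 000.
Ivora: 0.1700×669.47 + 0.3300×379.26 + 0.0200×261.67 + 0.1900×373.50 + 0.2100×203.17 + 0.0800×84.00 = 364.5512 per 100 000.
Difference = 407.8504 − 364.5512 = 43.2991.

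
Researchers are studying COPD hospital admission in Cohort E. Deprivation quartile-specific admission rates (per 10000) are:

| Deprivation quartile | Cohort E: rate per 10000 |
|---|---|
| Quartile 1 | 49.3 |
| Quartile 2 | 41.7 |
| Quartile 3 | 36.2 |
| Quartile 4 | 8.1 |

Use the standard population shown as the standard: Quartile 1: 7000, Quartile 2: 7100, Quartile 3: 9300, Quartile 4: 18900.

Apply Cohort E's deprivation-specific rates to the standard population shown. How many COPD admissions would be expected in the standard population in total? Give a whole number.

113

Expected COPD admissions = Σ (standard pop × deprivation-specific rate ÷ 10000)
= 7000×49.3/10000 + 7100×41.7/10000 + 9300×36.2/10000 + 18900×8.1/10000
= 34.51 + 29.61 + 33.67 + 15.31 = 113.09.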